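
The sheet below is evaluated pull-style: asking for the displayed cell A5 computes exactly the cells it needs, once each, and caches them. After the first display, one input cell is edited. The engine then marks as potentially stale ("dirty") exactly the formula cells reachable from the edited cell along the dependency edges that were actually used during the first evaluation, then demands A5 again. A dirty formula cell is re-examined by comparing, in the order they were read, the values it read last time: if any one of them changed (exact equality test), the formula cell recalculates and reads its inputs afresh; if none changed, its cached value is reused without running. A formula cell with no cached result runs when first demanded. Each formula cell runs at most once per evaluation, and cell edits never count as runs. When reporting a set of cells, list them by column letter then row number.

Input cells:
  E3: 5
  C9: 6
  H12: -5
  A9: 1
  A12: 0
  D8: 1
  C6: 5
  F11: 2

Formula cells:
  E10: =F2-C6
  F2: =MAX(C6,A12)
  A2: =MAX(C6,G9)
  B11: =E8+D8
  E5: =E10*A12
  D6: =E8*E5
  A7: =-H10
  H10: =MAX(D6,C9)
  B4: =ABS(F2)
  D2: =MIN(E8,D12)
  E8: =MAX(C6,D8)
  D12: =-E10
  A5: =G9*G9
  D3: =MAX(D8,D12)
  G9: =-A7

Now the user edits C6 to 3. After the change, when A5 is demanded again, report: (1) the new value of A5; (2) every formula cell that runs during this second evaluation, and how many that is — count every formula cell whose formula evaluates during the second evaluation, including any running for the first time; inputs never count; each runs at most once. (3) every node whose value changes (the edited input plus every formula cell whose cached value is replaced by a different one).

First demand of the output computes:
  E8 = MAX(5, 1) = 5
  F2 = MAX(5, 0) = 5
  E10 = 5 - 5 = 0
  E5 = 0 * 0 = 0
  D6 = 5 * 0 = 0
  H10 = MAX(0, 6) = 6
  A7 = -(6) = -6
  G9 = -(-6) = 6
  A5 = 6 * 6 = 36

After the edit, cleaning proceeds:
  E8: a read changed (C6 5->3) — executes, giving 3.
  F2: a read changed (C6 5->3) — executes, giving 3.
  E10: a read changed (F2 5->3; C6 5->3) — executes, giving 0 — identical to its old value.
  E5: dirty, but its reads are unchanged (E10 unchanged, A12 unchanged); cached 0 stands.
  D6: a read changed (E8 5->3) — executes, giving 0 — identical to its old value.
  H10: dirty, but its reads are unchanged (D6 unchanged, C9 unchanged); cached 6 stands.
  A7: dirty, but its reads are unchanged (H10 unchanged); cached -6 stands.
  G9: dirty, but its reads are unchanged (A7 unchanged); cached 6 stands.
  A5: dirty, but its reads are unchanged (G9 unchanged, G9 unchanged); cached 36 stands.

Note where the cutoff bites: E5 is checked, finds nothing changed, and keeps its cache.

Demanding A5 again yields 36.
4 formula cells run: D6, E8, E10, F2.
The nodes whose values change: C6, E8, F2.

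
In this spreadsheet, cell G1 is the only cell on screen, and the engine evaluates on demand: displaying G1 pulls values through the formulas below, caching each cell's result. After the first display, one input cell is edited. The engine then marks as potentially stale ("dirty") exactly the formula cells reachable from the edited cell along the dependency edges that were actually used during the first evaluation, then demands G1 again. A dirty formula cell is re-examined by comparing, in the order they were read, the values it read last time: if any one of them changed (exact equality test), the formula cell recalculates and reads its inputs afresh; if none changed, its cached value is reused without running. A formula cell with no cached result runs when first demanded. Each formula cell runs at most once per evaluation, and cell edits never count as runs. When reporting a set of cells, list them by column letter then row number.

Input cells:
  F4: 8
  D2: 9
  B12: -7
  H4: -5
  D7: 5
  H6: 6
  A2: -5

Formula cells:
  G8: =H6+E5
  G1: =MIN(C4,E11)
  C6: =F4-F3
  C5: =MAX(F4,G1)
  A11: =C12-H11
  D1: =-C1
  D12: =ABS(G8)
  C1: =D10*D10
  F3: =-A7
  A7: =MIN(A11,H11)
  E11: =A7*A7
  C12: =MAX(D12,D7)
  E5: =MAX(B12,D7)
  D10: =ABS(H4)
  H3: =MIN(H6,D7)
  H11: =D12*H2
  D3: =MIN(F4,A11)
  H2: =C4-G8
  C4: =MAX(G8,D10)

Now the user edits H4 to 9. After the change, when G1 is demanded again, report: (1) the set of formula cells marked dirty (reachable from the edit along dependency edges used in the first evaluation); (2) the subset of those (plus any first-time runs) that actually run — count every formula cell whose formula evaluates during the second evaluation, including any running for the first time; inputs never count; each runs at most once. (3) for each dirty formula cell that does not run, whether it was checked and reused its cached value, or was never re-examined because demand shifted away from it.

Initial pass — values computed on the first demand:
  D10 = ABS(-5) = 5
  E5 = MAX(-7, 5) = 5
  G8 = 6 + 5 = 11
  C4 = MAX(11, 5) = 11
  D12 = ABS(11) = 11
  C12 = MAX(11, 5) = 11
  H2 = 11 - 11 = 0
  H11 = 11 * 0 = 0
  A11 = 11 - 0 = 11
  A7 = MIN(11, 0) = 0
  E11 = 0 * 0 = 0
  G1 = MIN(11, 0) = 0

Second demand — change propagation:
  D10: re-runs because H4 -5->9; new result 9.
  C4: re-runs because D10 5->9; new result 11 (unchanged).
  H2: re-examined; everything it read last time is the same (C4 unchanged, G8 unchanged) — cache 0 kept, no run.
  H11: re-examined; everything it read last time is the same (D12 unchanged, H2 unchanged) — cache 0 kept, no run.
  A11: re-examined; everything it read last time is the same (C12 unchanged, H11 unchanged) — cache 11 kept, no run.
  A7: re-examined; everything it read last time is the same (A11 unchanged, H11 unchanged) — cache 0 kept, no run.
  E11: re-examined; everything it read last time is the same (A7 unchanged, A7 unchanged) — cache 0 kept, no run.
  G1: re-examined; everything it read last time is the same (C4 unchanged, E11 unchanged) — cache 0 kept, no run.

The important point: C4 recomputes to an identical value, and the output ends up unchanged.

Dirty set: A7, A11, C4, D10, E11, G1, H2, H11.
Run set: C4, D10 (2 run).
Re-examined without running (cache reused): A7, A11, E11, G1, H2, H11.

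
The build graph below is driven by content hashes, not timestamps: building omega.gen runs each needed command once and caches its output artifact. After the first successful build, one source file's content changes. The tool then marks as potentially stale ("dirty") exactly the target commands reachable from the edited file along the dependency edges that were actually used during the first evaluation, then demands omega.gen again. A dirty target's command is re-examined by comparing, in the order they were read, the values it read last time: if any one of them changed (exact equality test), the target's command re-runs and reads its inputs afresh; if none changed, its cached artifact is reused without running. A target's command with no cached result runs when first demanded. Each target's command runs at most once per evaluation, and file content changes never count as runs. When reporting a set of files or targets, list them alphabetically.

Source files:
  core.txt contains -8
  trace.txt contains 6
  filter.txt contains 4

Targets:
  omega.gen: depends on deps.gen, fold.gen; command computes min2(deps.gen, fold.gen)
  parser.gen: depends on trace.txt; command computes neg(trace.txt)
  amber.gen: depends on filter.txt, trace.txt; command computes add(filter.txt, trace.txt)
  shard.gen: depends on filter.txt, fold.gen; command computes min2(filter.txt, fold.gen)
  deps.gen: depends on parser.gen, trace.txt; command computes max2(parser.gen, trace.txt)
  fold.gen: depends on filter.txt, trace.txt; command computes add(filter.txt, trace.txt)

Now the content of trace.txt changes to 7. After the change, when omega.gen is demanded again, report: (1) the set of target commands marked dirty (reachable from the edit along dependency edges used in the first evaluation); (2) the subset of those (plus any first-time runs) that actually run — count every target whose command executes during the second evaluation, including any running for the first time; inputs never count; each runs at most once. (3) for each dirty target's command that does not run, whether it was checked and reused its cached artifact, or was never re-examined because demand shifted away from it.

Dirty set: deps.gen, fold.gen, omega.gen, parser.gen.
Run set: deps.gen, fold.gen, omega.gen, parser.gen (4 run).
All dirty target commands ended up running.

Initial pass — values computed on the first demand:
  fold.gen = add(4, 6) = 10
  parser.gen = neg(6) = -6
  deps.gen = max2(-6, 6) = 6
  omega.gen = min2(6, 10) = 6

Second demand — change propagation:
  fold.gen: re-runs because trace.txt 6->7; new result 11.
  parser.gen: re-runs because trace.txt 6->7; new result -7.
  deps.gen: re-runs because parser.gen -6->-7; trace.txt 6->7; new result 7.
  omega.gen: re-runs because deps.gen 6->7; fold.gen 10->11; new result 7.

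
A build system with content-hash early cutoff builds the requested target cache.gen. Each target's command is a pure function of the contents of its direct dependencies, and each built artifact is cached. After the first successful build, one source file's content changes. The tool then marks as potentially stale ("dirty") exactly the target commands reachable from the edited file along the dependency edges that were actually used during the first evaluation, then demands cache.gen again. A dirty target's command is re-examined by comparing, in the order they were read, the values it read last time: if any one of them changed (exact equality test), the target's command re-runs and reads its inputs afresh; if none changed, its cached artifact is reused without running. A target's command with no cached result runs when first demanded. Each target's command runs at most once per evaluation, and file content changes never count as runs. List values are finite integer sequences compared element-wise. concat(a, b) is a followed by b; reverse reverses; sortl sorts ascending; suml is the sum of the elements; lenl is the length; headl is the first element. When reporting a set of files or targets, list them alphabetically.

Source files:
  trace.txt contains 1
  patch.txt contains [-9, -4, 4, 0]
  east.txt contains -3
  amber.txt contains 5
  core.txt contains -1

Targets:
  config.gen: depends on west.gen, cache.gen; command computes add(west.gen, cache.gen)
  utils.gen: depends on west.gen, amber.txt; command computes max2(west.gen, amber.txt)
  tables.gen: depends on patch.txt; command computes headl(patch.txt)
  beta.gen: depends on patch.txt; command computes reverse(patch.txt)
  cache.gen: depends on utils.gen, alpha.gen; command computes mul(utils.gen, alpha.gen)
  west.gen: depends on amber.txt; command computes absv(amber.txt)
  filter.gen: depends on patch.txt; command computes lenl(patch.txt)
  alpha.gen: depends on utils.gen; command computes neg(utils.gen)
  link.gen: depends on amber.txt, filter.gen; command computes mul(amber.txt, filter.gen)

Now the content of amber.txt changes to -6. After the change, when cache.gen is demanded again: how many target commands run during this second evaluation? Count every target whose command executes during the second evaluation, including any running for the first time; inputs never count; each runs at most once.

First evaluation (everything demanded from the output):
  west.gen = absv(5) = 5
  utils.gen = max2(5, 5) = 5
  alpha.gen = neg(5) = -5
  cache.gen = mul(5, -5) = -25

Propagation after the edit:
  west.gen: runs — amber.txt 5->-6; result 6.
  utils.gen: runs — west.gen 5->6; amber.txt 5->-6; result 6.
  alpha.gen: runs — utils.gen 5->6; result -6.
  cache.gen: runs — utils.gen 5->6; alpha.gen -5->-6; result -36.

Target commands that run: alpha.gen, cache.gen, utils.gen, west.gen — 4 in total.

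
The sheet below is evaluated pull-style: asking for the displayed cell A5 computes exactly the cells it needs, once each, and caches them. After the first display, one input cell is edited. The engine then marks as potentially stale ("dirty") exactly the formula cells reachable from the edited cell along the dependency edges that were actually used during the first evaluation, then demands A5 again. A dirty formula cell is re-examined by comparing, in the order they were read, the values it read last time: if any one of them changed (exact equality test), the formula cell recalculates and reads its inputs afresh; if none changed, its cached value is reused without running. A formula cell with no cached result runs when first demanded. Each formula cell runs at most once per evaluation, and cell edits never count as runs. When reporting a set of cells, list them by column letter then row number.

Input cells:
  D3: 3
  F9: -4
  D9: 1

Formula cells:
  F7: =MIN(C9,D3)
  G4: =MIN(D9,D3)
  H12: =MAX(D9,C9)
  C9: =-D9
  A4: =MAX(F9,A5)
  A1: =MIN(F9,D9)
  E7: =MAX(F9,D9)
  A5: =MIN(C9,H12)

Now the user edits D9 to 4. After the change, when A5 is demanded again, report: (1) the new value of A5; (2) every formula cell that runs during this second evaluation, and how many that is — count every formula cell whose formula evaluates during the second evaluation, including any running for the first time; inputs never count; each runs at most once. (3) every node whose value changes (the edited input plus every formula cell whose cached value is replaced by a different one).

First demand of the output computes:
  C9 = -(1) = -1
  H12 = MAX(1, -1) = 1
  A5 = MIN(-1, 1) = -1

After the edit, cleaning proceeds:
  C9: a read changed (D9 1->4) — executes, giving -4.
  H12: a read changed (D9 1->4; C9 -1->-4) — executes, giving 4.
  A5: a read changed (C9 -1->-4; H12 1->4) — executes, giving -4.

Demanding A5 again yields -4.
3 formula cells run: A5, C9, H12.
The nodes whose values change: A5, C9, D9, H12.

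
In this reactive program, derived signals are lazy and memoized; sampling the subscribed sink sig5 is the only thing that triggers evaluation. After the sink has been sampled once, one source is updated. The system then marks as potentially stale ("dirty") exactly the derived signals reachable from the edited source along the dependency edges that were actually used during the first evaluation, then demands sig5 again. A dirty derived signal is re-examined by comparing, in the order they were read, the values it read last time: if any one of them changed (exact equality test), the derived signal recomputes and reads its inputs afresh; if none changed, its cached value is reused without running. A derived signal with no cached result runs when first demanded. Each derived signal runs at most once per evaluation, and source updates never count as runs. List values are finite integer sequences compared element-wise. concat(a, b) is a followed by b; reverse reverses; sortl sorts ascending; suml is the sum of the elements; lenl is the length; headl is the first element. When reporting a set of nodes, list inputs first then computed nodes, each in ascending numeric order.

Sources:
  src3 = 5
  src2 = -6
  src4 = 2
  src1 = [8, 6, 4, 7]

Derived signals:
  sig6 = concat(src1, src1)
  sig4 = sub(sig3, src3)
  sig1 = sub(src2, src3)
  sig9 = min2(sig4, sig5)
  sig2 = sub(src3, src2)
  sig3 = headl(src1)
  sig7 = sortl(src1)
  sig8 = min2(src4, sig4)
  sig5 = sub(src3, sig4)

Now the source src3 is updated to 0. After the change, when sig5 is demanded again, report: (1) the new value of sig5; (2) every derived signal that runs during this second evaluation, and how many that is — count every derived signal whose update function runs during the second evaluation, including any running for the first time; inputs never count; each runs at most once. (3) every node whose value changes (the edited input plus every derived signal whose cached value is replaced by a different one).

Demanding sig5 again yields -8.
2 derived signals run: sig4, sig5.
The nodes whose values change: src3, sig4, sig5.

First demand of the output computes:
  sig3 = headl([8, 6, 4, 7]) = 8
  sig4 = sub(8, 5) = 3
  sig5 = sub(5, 3) = 2

After the edit, cleaning proceeds:
  sig4: a read changed (src3 5->0) — executes, giving 8.
  sig5: a read changed (src3 5->0; sig4 3->8) — executes, giving -8.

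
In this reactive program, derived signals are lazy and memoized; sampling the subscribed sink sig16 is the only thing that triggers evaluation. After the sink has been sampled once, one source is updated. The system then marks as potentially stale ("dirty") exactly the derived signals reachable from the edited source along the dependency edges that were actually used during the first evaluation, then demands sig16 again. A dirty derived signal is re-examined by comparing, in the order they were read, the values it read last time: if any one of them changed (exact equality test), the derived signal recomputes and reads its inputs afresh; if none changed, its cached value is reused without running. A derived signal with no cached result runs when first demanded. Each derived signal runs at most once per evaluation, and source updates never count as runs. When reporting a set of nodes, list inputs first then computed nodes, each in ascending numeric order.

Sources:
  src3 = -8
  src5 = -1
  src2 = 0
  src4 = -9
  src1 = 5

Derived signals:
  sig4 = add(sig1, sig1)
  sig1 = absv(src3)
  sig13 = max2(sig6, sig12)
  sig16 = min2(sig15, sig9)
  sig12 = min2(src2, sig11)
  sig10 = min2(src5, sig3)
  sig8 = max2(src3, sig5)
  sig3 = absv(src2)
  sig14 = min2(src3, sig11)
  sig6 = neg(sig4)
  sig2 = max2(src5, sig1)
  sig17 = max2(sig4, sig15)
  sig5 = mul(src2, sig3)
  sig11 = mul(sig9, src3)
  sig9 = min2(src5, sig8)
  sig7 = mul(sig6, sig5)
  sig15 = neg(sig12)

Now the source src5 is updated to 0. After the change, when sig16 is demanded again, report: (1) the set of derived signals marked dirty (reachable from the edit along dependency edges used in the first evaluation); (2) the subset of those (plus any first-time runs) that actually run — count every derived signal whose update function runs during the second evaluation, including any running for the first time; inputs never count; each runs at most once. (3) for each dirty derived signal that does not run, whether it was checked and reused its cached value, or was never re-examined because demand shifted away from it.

The edit dirties: sig9, sig11, sig12, sig15, sig16.
4 derived signals run: sig9, sig11, sig12, sig16.
Cache hits after checking: sig15.
Note where the cutoff bites: sig15 is checked, finds nothing changed, and keeps its cache.

First demand of the output computes:
  sig3 = absv(0) = 0
  sig5 = mul(0, 0) = 0
  sig8 = max2(-8, 0) = 0
  sig9 = min2(-1, 0) = -1
  sig11 = mul(-1, -8) = 8
  sig12 = min2(0, 8) = 0
  sig15 = neg(0) = 0
  sig16 = min2(0, -1) = -1

After the edit, cleaning proceeds:
  sig9: a read changed (src5 -1->0) — executes, giving 0.
  sig11: a read changed (sig9 -1->0) — executes, giving 0.
  sig12: a read changed (sig11 8->0) — executes, giving 0 — identical to its old value.
  sig15: dirty, but its reads are unchanged (sig12 unchanged); cached 0 stands.
  sig16: a read changed (sig9 -1->0) — executes, giving 0.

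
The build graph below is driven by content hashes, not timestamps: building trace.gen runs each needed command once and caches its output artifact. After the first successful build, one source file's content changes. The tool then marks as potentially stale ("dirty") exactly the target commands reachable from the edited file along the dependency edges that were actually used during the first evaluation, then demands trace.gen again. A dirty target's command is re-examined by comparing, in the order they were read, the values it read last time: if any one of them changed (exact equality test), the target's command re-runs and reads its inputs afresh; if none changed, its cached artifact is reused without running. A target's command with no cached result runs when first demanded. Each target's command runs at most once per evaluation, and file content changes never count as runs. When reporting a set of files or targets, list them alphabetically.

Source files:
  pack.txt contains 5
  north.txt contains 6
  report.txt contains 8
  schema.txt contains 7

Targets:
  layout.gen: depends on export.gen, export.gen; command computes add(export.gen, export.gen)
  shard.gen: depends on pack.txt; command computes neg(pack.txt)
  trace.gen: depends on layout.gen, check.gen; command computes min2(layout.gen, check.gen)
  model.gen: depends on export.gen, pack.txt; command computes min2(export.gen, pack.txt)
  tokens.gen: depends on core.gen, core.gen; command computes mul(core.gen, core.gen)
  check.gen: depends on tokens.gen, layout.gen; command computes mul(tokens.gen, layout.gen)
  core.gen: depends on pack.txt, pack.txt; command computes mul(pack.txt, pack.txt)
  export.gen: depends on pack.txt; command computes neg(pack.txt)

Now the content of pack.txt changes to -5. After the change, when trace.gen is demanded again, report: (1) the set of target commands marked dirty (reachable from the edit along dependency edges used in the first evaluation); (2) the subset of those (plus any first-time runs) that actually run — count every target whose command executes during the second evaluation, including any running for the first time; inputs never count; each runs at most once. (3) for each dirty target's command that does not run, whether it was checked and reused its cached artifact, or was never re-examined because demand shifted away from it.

Initial pass — values computed on the first demand:
  core.gen = mul(5, 5) = 25
  export.gen = neg(5) = -5
  layout.gen = add(-5, -5) = -10
  tokens.gen = mul(25, 25) = 625
  check.gen = mul(625, -10) = -6250
  trace.gen = min2(-10, -6250) = -6250

Second demand — change propagation:
  core.gen: re-runs because pack.txt 5->-5; pack.txt 5->-5; new result 25 (unchanged).
  export.gen: re-runs because pack.txt 5->-5; new result 5.
  layout.gen: re-runs because export.gen -5->5; export.gen -5->5; new result 10.
  tokens.gen: re-examined; everything it read last time is the same (core.gen unchanged, core.gen unchanged) — cache 625 kept, no run.
  check.gen: re-runs because layout.gen -10->10; new result 6250.
  trace.gen: re-runs because layout.gen -10->10; check.gen -6250->6250; new result 10.

The important point: at tokens.gen every value read last time is unchanged, so the dirty flag clears without a run.

Dirty set: check.gen, core.gen, export.gen, layout.gen, tokens.gen, trace.gen.
Run set: check.gen, core.gen, export.gen, layout.gen, trace.gen (5 run).
Re-examined without running (cache reused): tokens.gen.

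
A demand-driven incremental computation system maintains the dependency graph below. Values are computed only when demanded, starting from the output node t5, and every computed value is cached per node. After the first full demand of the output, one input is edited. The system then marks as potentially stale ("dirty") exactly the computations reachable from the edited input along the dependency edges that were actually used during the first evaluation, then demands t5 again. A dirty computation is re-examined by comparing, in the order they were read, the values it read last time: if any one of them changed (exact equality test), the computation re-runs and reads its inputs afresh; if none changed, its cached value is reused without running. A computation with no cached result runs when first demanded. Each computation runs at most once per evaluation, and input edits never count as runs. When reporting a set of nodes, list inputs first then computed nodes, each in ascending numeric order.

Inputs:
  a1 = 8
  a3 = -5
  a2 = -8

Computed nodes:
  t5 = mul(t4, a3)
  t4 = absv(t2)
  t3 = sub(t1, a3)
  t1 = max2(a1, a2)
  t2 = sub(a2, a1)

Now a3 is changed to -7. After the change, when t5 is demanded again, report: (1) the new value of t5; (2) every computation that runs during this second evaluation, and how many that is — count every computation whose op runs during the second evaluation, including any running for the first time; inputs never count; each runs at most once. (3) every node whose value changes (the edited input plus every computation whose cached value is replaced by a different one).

First evaluation (everything demanded from the output):
  t2 = sub(-8, 8) = -16
  t4 = absv(-16) = 16
  t5 = mul(16, -5) = -80

Propagation after the edit:
  t5: runs — a3 -5->-7; result -112.

New value of t5: -112.
Computations that run: t5 — 1 in total.
Values that change: a3, t5.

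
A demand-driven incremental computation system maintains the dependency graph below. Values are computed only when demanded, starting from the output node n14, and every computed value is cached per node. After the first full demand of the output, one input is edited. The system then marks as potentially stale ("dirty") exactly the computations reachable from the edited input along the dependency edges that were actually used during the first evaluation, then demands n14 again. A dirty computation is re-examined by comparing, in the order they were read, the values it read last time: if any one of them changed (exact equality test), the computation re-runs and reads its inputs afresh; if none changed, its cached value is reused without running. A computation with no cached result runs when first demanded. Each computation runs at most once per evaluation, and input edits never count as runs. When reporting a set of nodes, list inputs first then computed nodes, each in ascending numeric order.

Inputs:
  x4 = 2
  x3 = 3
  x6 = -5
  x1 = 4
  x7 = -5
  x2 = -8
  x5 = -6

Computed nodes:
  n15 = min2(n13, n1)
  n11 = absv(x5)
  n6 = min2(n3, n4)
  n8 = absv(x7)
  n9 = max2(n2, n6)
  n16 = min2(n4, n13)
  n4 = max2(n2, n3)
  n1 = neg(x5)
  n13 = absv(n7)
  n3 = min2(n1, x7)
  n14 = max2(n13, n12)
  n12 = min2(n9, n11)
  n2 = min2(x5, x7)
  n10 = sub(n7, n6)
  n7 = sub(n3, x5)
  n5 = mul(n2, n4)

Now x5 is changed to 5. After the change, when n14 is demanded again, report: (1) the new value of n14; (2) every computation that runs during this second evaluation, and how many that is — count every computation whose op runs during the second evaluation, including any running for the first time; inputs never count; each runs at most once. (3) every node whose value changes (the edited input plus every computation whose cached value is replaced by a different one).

New value of n14: 10.
Computations that run: n1, n2, n3, n4, n7, n9, n11, n12, n13, n14 — 10 in total.
Values that change: x5, n1, n2, n7, n11, n13, n14.
Key observation: the cutoff stops propagation at n6 — its inputs' values are unchanged, so it reuses its cache.

First evaluation (everything demanded from the output):
  n1 = neg(-6) = 6
  n2 = min2(-6, -5) = -6
  n3 = min2(6, -5) = -5
  n4 = max2(-6, -5) = -5
  n6 = min2(-5, -5) = -5
  n7 = sub(-5, -6) = 1
  n9 = max2(-6, -5) = -5
  n11 = absv(-6) = 6
  n12 = min2(-5, 6) = -5
  n13 = absv(1) = 1
  n14 = max2(1, -5) = 1

Propagation after the edit:
  n1: runs — x5 -6->5; result -5.
  n2: runs — x5 -6->5; result -5.
  n3: runs — n1 6->-5; result -5 (same value as before).
  n4: runs — n2 -6->-5; result -5 (same value as before).
  n6: checked — values it read are unchanged (n3 unchanged, n4 unchanged); reused cached -5 without running.
  n7: runs — x5 -6->5; result -10.
  n9: runs — n2 -6->-5; result -5 (same value as before).
  n11: runs — x5 -6->5; result 5.
  n12: runs — n11 6->5; result -5 (same value as before).
  n13: runs — n7 1->-10; result 10.
  n14: runs — n13 1->10; result 10.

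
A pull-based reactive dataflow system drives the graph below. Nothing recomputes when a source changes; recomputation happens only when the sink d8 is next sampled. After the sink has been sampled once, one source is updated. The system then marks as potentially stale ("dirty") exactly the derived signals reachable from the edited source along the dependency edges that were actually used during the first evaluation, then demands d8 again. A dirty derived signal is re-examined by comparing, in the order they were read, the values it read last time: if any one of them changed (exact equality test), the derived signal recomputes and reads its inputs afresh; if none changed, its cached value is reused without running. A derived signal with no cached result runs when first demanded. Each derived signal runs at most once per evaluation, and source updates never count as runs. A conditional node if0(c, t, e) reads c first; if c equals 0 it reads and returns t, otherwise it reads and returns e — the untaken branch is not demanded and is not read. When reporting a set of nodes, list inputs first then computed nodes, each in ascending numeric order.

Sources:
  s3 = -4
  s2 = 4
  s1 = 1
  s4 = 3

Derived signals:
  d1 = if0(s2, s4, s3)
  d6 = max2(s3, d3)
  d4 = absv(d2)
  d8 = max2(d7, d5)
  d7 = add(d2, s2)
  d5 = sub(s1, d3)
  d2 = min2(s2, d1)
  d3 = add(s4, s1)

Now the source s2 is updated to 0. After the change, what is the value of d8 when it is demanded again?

New value of d8: 0.
Key observation: the change is absorbed at d7 — it re-runs but produces the same value, and the output's value is unchanged.

First evaluation (everything demanded from the output):
  d1 = if0(s2=4 -> else branch s3) = -4
  d2 = min2(4, -4) = -4
  d3 = add(3, 1) = 4
  d5 = sub(1, 4) = -3
  d7 = add(-4, 4) = 0
  d8 = max2(0, -3) = 0

Propagation after the edit:
  d1: runs — s2 4->0; result 3.
  d2: runs — s2 4->0; d1 -4->3; result 0.
  d7: runs — d2 -4->0; s2 4->0; result 0 (same value as before).
  d8: checked — values it read are unchanged (d7 unchanged, d5 unchanged); reused cached 0 without running.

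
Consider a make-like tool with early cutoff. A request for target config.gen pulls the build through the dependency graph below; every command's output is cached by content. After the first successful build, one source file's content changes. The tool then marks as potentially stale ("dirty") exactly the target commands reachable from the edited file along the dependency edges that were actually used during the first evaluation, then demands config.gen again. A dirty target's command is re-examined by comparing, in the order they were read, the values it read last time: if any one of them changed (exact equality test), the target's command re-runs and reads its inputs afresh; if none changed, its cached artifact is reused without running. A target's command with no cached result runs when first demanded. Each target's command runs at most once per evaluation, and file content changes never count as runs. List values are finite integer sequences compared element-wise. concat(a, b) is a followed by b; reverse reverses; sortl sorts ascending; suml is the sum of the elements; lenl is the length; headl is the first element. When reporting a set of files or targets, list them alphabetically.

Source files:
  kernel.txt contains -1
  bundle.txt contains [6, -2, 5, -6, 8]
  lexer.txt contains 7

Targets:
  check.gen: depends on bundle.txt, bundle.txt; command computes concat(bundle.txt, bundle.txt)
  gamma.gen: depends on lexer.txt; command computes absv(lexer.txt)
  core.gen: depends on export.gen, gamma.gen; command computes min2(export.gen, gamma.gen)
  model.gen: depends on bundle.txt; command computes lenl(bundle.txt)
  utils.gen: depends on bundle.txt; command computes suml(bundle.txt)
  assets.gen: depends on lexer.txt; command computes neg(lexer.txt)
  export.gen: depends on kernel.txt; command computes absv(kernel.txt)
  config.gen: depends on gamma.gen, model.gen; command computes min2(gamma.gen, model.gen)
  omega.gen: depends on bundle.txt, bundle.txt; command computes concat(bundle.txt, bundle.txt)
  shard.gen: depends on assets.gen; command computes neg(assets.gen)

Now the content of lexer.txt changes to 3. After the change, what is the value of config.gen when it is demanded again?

Demanding config.gen again yields 3.

First demand of the output computes:
  gamma.gen = absv(7) = 7
  model.gen = lenl([6, -2, 5, -6, 8]) = 5
  config.gen = min2(7, 5) = 5

After the edit, cleaning proceeds:
  gamma.gen: a read changed (lexer.txt 7->3) — executes, giving 3.
  config.gen: a read changed (gamma.gen 7->3) — executes, giving 3.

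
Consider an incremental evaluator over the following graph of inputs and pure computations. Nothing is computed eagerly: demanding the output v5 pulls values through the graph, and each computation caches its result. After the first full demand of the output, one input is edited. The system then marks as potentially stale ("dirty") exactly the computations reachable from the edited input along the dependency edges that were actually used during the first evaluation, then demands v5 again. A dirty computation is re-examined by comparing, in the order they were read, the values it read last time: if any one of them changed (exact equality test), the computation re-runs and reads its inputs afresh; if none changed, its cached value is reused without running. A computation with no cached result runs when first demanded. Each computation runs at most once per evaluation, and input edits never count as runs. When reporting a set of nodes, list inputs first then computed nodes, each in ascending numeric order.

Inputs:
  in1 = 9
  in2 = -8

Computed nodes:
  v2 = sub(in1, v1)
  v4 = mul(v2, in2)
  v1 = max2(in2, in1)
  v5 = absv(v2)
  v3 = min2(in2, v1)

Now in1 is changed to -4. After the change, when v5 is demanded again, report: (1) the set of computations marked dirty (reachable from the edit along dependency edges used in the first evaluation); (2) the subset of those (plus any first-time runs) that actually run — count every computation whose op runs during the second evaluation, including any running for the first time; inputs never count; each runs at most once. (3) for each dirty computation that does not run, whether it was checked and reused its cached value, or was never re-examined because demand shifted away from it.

Initial pass — values computed on the first demand:
  v1 = max2(-8, 9) = 9
  v2 = sub(9, 9) = 0
  v5 = absv(0) = 0

Second demand — change propagation:
  v1: re-runs because in1 9->-4; new result -4.
  v2: re-runs because in1 9->-4; v1 9->-4; new result 0 (unchanged).
  v5: re-examined; everything it read last time is the same (v2 unchanged) — cache 0 kept, no run.

The important point: v2 recomputes to an identical value, and the output ends up unchanged.

Dirty set: v1, v2, v5.
Run set: v1, v2 (2 run).
Re-examined without running (cache reused): v5.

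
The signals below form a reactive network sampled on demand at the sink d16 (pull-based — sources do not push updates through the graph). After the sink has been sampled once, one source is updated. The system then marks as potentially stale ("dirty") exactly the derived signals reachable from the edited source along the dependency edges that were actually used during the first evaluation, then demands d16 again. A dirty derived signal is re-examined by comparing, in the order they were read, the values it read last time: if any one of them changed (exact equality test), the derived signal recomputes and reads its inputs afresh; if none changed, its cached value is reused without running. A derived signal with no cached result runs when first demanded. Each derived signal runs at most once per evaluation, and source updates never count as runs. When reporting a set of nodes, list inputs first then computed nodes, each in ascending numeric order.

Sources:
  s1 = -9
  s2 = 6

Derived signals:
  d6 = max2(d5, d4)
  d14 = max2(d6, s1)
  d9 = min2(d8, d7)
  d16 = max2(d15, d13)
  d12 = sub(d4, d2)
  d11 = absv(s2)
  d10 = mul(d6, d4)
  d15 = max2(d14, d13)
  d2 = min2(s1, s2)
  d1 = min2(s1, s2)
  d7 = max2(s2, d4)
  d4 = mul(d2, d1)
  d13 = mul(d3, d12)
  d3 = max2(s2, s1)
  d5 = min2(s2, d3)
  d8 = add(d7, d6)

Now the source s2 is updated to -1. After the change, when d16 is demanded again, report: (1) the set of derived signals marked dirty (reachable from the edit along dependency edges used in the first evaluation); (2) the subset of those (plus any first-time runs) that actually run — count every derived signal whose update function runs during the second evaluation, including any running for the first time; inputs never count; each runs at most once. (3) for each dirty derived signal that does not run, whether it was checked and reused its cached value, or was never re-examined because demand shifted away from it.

Dirty set: d1, d2, d3, d4, d5, d6, d12, d13, d14, d15, d16.
Run set: d1, d2, d3, d5, d6, d13, d15, d16 (8 run).
Re-examined without running (cache reused): d4, d12, d14.
The important point: at d4 every value read last time is unchanged, so the dirty flag clears without a run.

Initial pass — values computed on the first demand:
  d1 = min2(-9, 6) = -9
  d2 = min2(-9, 6) = -9
  d3 = max2(6, -9) = 6
  d4 = mul(-9, -9) = 81
  d5 = min2(6, 6) = 6
  d6 = max2(6, 81) = 81
  d12 = sub(81, -9) = 90
  d13 = mul(6, 90) = 540
  d14 = max2(81, -9) = 81
  d15 = max2(81, 540) = 540
  d16 = max2(540, 540) = 540

Second demand — change propagation:
  d1: re-runs because s2 6->-1; new result -9 (unchanged).
  d2: re-runs because s2 6->-1; new result -9 (unchanged).
  d3: re-runs because s2 6->-1; new result -1.
  d4: re-examined; everything it read last time is the same (d2 unchanged, d1 unchanged) — cache 81 kept, no run.
  d5: re-runs because s2 6->-1; d3 6->-1; new result -1.
  d6: re-runs because d5 6->-1; new result 81 (unchanged).
  d12: re-examined; everything it read last time is the same (d4 unchanged, d2 unchanged) — cache 90 kept, no run.
  d13: re-runs because d3 6->-1; new result -90.
  d14: re-examined; everything it read last time is the same (d6 unchanged, s1 unchanged) — cache 81 kept, no run.
  d15: re-runs because d13 540->-90; new result 81.
  d16: re-runs because d15 540->81; d13 540->-90; new result 81.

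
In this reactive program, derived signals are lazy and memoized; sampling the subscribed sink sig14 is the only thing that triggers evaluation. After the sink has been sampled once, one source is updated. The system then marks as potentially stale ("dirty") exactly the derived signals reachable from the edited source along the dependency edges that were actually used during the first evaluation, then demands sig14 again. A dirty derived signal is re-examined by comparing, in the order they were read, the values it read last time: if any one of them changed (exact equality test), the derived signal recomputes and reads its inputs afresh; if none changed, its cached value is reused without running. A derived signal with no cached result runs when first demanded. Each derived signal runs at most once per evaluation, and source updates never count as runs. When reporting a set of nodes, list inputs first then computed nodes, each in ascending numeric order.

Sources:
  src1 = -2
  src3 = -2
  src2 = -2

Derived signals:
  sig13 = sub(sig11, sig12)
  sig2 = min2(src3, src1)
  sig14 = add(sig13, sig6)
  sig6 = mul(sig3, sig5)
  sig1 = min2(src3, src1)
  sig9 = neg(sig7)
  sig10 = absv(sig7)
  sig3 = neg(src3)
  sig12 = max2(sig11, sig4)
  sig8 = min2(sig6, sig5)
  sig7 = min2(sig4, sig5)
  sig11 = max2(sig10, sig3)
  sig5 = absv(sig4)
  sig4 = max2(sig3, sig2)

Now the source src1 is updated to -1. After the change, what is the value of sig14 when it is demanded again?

Demanding sig14 again yields 4.
Note the absorption at sig2: it re-runs yet its value is the same, leaving the output's value untouched.

First demand of the output computes:
  sig2 = min2(-2, -2) = -2
  sig3 = neg(-2) = 2
  sig4 = max2(2, -2) = 2
  sig5 = absv(2) = 2
  sig6 = mul(2, 2) = 4
  sig7 = min2(2, 2) = 2
  sig10 = absv(2) = 2
  sig11 = max2(2, 2) = 2
  sig12 = max2(2, 2) = 2
  sig13 = sub(2, 2) = 0
  sig14 = add(0, 4) = 4

After the edit, cleaning proceeds:
  sig2: a read changed (src1 -2->-1) — executes, giving -2 — identical to its old value.
  sig4: dirty, but its reads are unchanged (sig3 unchanged, sig2 unchanged); cached 2 stands.
  sig5: dirty, but its reads are unchanged (sig4 unchanged); cached 2 stands.
  sig6: dirty, but its reads are unchanged (sig3 unchanged, sig5 unchanged); cached 4 stands.
  sig7: dirty, but its reads are unchanged (sig4 unchanged, sig5 unchanged); cached 2 stands.
  sig10: dirty, but its reads are unchanged (sig7 unchanged); cached 2 stands.
  sig11: dirty, but its reads are unchanged (sig10 unchanged, sig3 unchanged); cached 2 stands.
  sig12: dirty, but its reads are unchanged (sig11 unchanged, sig4 unchanged); cached 2 stands.
  sig13: dirty, but its reads are unchanged (sig11 unchanged, sig12 unchanged); cached 0 stands.
  sig14: dirty, but its reads are unchanged (sig13 unchanged, sig6 unchanged); cached 4 stands.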